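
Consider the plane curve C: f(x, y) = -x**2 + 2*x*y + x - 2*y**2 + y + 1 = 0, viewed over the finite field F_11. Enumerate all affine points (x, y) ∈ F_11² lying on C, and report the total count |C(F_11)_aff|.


Affine F_11-points: {(0, 1), (0, 5), (3, 1), (3, 8), (4, 0), (4, 10), (6, 2), (6, 10), (8, 0), (8, 3), (10, 2), (10, 3)}; count = 12.

For each of the 121 pairs (x, y) ∈ F_11², evaluate f(x, y) mod 11. Record the zeros.
  x = 0: [0↦1, 1↦0, 2↦6, 3↦8, 4↦6, 5↦0, 6↦1, 7↦9, 8↦2, 9↦2, 10↦9]  zeros at y ∈ {1, 5}
  x = 1: [0↦1, 1↦2, 2↦10, 3↦3, 4↦3, 5↦10, 6↦2, 7↦1, 8↦7, 9↦9, 10↦7]  zeros at y ∈ ∅
  x = 2: [0↦10, 1↦2, 2↦1, 3↦7, 4↦9, 5↦7, 6↦1, 7↦2, 8↦10, 9↦3, 10↦3]  zeros at y ∈ ∅
  x = 3: [0↦6, 1↦0, 2↦1, 3↦9, 4↦2, 5↦2, 6↦9, 7↦1, 8↦0, 9↦6, 10↦8]  zeros at y ∈ {1, 8}
  x = 4: [0↦0, 1↦7, 2↦10, 3↦9, 4↦4, 5↦6, 6↦4, 7↦9, 8↦10, 9↦7, 10↦0]  zeros at y ∈ {0, 10}
  x = 5: [0↦3, 1↦1, 2↦6, 3↦7, 4↦4, 5↦8, 6↦8, 7↦4, 8↦7, 9↦6, 10↦1]  zeros at y ∈ ∅
  x = 6: [0↦4, 1↦4, 2↦0, 3↦3, 4↦2, 5↦8, 6↦10, 7↦8, 8↦2, 9↦3, 10↦0]  zeros at y ∈ {2, 10}
  x = 7: [0↦3, 1↦5, 2↦3, 3↦8, 4↦9, 5↦6, 6↦10, 7↦10, 8↦6, 9↦9, 10↦8]  zeros at y ∈ ∅
  x = 8: [0↦0, 1↦4, 2↦4, 3↦0, 4↦3, 5↦2, 6↦8, 7↦10, 8↦8, 9↦2, 10↦3]  zeros at y ∈ {0, 3}
  x = 9: [0↦6, 1↦1, 2↦3, 3↦1, 4↦6, 5↦7, 6↦4, 7↦8, 8↦8, 9↦4, 10↦7]  zeros at y ∈ ∅
  x = 10: [0↦10, 1↦7, 2↦0, 3↦0, 4↦7, 5↦10, 6↦9, 7↦4, 8↦6, 9↦4, 10↦9]  zeros at y ∈ {2, 3}
Collecting zeros: affine points = {(0, 1), (0, 5), (3, 1), (3, 8), (4, 0), (4, 10), (6, 2), (6, 10), (8, 0), (8, 3), (10, 2), (10, 3)}.
Total count |C(F_11)_aff| = 12.


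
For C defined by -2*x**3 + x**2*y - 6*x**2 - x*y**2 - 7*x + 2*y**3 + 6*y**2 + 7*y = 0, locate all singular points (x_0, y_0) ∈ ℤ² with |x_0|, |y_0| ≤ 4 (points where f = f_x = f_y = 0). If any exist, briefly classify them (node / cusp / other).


Singular points: {(-1, -1)}; classification: node.

Compute partial derivatives:
  f_x = -6*x**2 + 2*x*y - 12*x - y**2 - 7.
  f_y = x**2 - 2*x*y + 6*y**2 + 12*y + 7.
Scan x_0 ∈ {−4, ..., 4}. For each x_0, f_y(x_0, y) is a polynomial in y; find its integer roots y ∈ {−4, ..., 4}, then test f_x and f at those candidates.
  x = -4: f_y(-4, y) = 6*y**2 + 20*y + 23; no integer root y with |y| ≤ 4.
  x = -3: f_y(-3, y) = 6*y**2 + 18*y + 16; no integer root y with |y| ≤ 4.
  x = -2: f_y(-2, y) = 6*y**2 + 16*y + 11; no integer root y with |y| ≤ 4.
  x = -1: f_y(-1, y) = 6*y**2 + 14*y + 8; vanishes at y ∈ {-1}. (-1, -1): f_x = 0, f = 0 — SINGULAR.
  x = 0: f_y(0, y) = 6*y**2 + 12*y + 7; no integer root y with |y| ≤ 4.
  x = 1: f_y(1, y) = 6*y**2 + 10*y + 8; no integer root y with |y| ≤ 4.
  x = 2: f_y(2, y) = 6*y**2 + 8*y + 11; no integer root y with |y| ≤ 4.
  x = 3: f_y(3, y) = 6*y**2 + 6*y + 16; no integer root y with |y| ≤ 4.
  x = 4: f_y(4, y) = 6*y**2 + 4*y + 23; no integer root y with |y| ≤ 4.
Only singular point on the grid: (-1, -1).
Classify: substitute x = -1 + u, y = -1 + v and expand: f = -2*u**3 + u**2*v - u**2 - u*v**2 + 2*v**3 + v**2.
No constant or linear terms (consistent with a singular point). Quadratic part: -u**2 + v**2. Cubic part: -2*u**3 + u**2*v - u*v**2 + 2*v**3.
The quadratic part v**2 - u**2 = (v − u)(v + u) splits into two distinct linear factors, so there are two distinct tangent lines y − -1 = ±(x − -1) — this is a node (ordinary double point).
Classification: node.


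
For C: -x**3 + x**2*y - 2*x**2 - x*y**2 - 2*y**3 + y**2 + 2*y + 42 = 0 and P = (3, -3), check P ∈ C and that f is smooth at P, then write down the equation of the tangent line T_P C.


Tangent line at P: -66*x - 31*y + 105 = 0.

Step 1: f(3, -3) = 0, so P lies on C.
Step 2: partial derivatives
  f_x(x, y) = -3*x**2 + 2*x*y - 4*x - y**2, f_y(x, y) = x**2 - 2*x*y - 6*y**2 + 2*y + 2.
  f_x(P) = -66, f_y(P) = -31 (gradient nonzero, so P is smooth).
Step 3: tangent line at P: -66·(x − 3) + -31·(y − -3) = 0.
Expanding: -66*x - 31*y + 105 = 0.


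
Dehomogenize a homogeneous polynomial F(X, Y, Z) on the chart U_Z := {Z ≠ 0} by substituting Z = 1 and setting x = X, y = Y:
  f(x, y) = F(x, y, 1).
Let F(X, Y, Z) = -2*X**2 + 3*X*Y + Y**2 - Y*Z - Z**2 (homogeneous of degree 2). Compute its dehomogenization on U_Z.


f(x, y) = -2*x**2 + 3*x*y + y**2 - y - 1

On U_Z we set Z = 1. Each monomial c·X^i·Y^j·Z^k in F becomes c·x^i·y^j·1^k = c·x^i·y^j.
Substituting Z = 1: F(X, Y, 1) = -2*x**2 + 3*x*y + y**2 - y - 1.
Note: deg(f) ≤ deg(F) = 2; strict inequality happens when F is divisible by Z (lost terms).


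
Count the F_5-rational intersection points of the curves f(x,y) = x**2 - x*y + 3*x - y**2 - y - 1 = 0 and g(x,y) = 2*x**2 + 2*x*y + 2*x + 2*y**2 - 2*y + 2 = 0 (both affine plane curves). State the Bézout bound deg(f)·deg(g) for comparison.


Common zeros: ∅; count = 0; Bézout bound = 4.

deg(f) = 2, deg(g) = 2, so Bézout bound = 4.
Scan x ∈ F_5. For each x, list the y ∈ F_5 with f(x, y) ≡ 0 and those with g(x, y) ≡ 0 (mod 5); the common zeros in that column are the intersection.
  x = 0: f ≡ 0 at y ∈ ∅; g ≡ 0 at y ∈ ∅; common: ∅.
  x = 1: f ≡ 0 at y ∈ {1, 2}; g ≡ 0 at y ∈ ∅; common: ∅.
  x = 2: f ≡ 0 at y ∈ {1}; g ≡ 0 at y ∈ ∅; common: ∅.
  x = 3: f ≡ 0 at y ∈ {2, 4}; g ≡ 0 at y ∈ ∅; common: ∅.
  x = 4: f ≡ 0 at y ∈ ∅; g ≡ 0 at y ∈ {1}; common: ∅.
Collecting: common zeros = ∅, so the count is 0.
Comparison with the Bézout bound: 0 ≤ 4 = deg(f)·deg(g), as expected for curves with no common component (the affine F_5-count falls short of the bound because intersections may lie at infinity, over extension fields, or carry multiplicity).


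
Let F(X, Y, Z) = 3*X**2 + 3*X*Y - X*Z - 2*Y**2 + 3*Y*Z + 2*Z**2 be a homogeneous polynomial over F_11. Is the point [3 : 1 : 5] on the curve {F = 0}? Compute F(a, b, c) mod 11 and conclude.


F(3,1,5) ≡ 7 (mod 11); P is NOT on the curve.

Evaluate F(3, 1, 5) term-by-term (mod 11).
  3*X**2 ↦ 3·9·1·1 = 27
  3*X*Y ↦ 3·3·1·1 = 9
  -X*Z ↦ -1·3·1·5 = -15
  -2*Y**2 ↦ -2·1·1·1 = -2
  3*Y*Z ↦ 3·1·1·5 = 15
  2*Z**2 ↦ 2·1·1·25 = 50
Sum: F(3, 1, 5) = (27) + (9) + (-15) + (-2) + (15) + (50) = 84.
Reducing mod 11: 84 ≡ 7 (mod 11).
Since F(a, b, c) ≡ 7 ≠ 0 (mod 11), P does NOT lie on the curve.


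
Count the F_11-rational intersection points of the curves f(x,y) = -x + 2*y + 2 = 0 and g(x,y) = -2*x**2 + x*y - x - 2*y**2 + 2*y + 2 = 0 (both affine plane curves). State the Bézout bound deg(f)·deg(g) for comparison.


Common zeros: ∅; count = 0; Bézout bound = 2.

deg(f) = 1, deg(g) = 2, so Bézout bound = 2.
Scan x ∈ F_11. For each x, list the y ∈ F_11 with f(x, y) ≡ 0 and those with g(x, y) ≡ 0 (mod 11); the common zeros in that column are the intersection.
  x = 0: f ≡ 0 at y ∈ {10}; g ≡ 0 at y ∈ {4, 8}; common: ∅.
  x = 1: f ≡ 0 at y ∈ {5}; g ≡ 0 at y ∈ {1, 6}; common: ∅.
  x = 2: f ≡ 0 at y ∈ {0}; g ≡ 0 at y ∈ ∅; common: ∅.
  x = 3: f ≡ 0 at y ∈ {6}; g ≡ 0 at y ∈ {3, 5}; common: ∅.
  x = 4: f ≡ 0 at y ∈ {1}; g ≡ 0 at y ∈ ∅; common: ∅.
  x = 5: f ≡ 0 at y ∈ {7}; g ≡ 0 at y ∈ ∅; common: ∅.
  x = 6: f ≡ 0 at y ∈ {2}; g ≡ 0 at y ∈ ∅; common: ∅.
  x = 7: f ≡ 0 at y ∈ {8}; g ≡ 0 at y ∈ {4, 6}; common: ∅.
  x = 8: f ≡ 0 at y ∈ {3}; g ≡ 0 at y ∈ ∅; common: ∅.
  x = 9: f ≡ 0 at y ∈ {9}; g ≡ 0 at y ∈ {3, 8}; common: ∅.
  x = 10: f ≡ 0 at y ∈ {4}; g ≡ 0 at y ∈ {1, 5}; common: ∅.
Collecting: common zeros = ∅, so the count is 0.
Comparison with the Bézout bound: 0 ≤ 2 = deg(f)·deg(g), as expected for curves with no common component (the affine F_11-count falls short of the bound because intersections may lie at infinity, over extension fields, or carry multiplicity).


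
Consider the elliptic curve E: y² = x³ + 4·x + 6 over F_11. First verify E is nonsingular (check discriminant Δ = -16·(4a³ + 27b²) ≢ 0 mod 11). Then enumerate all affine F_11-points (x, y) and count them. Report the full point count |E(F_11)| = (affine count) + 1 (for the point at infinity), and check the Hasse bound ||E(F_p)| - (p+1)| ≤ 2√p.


Affine points = {(1, 0), (2, 0), (3, 1), (3, 10), (4, 3), (4, 8), (6, 2), (6, 9), (7, 5), (7, 6), (8, 0), (9, 1), (9, 10), (10, 1), (10, 10)}; affine count = 15; |E(F_11)| = 16.

Discriminant check: Δ ∝ 4a³ + 27b² = 4·4³ + 27·6² = 4·64 + 27·36 ≡ 7 (mod 11). Nonzero ⇒ E is nonsingular.
For each x ∈ F_11, compute rhs = x³ + 4·x + 6 mod 11, then count y ∈ F_11 with y² ≡ rhs.
  x = 0: rhs = 6, matching y values: none (0 points).
  x = 1: rhs = 0, matching y values: 0 (1 points).
  x = 2: rhs = 0, matching y values: 0 (1 points).
  x = 3: rhs = 1, matching y values: 1, 10 (2 points).
  x = 4: rhs = 9, matching y values: 3, 8 (2 points).
  x = 5: rhs = 8, matching y values: none (0 points).
  x = 6: rhs = 4, matching y values: 2, 9 (2 points).
  x = 7: rhs = 3, matching y values: 5, 6 (2 points).
  x = 8: rhs = 0, matching y values: 0 (1 points).
  x = 9: rhs = 1, matching y values: 1, 10 (2 points).
  x = 10: rhs = 1, matching y values: 1, 10 (2 points).
Total affine count: 15.
Full point count |E(F_11)| = 15 + 1 = 16.
Hasse bound: |16 − (11+1)| = |4| = 4 ≤ 2√11 ≈ 6.6332 ✓.


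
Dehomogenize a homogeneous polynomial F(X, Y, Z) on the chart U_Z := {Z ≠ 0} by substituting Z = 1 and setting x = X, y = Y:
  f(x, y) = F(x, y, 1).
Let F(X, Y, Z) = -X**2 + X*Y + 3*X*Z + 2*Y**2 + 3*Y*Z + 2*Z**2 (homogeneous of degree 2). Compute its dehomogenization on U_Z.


f(x, y) = -x**2 + x*y + 3*x + 2*y**2 + 3*y + 2

On U_Z we set Z = 1. Each monomial c·X^i·Y^j·Z^k in F becomes c·x^i·y^j·1^k = c·x^i·y^j.
Substituting Z = 1: F(X, Y, 1) = -x**2 + x*y + 3*x + 2*y**2 + 3*y + 2.
Note: deg(f) ≤ deg(F) = 2; strict inequality happens when F is divisible by Z (lost terms).


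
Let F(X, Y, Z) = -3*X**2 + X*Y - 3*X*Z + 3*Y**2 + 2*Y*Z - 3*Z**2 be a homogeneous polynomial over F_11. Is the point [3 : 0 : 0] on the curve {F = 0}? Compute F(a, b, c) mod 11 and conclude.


F(3,0,0) ≡ 6 (mod 11); P is NOT on the curve.

Evaluate F(3, 0, 0) term-by-term (mod 11).
  -3*X**2 ↦ -3·9·1·1 = -27
  X*Y ↦ 1·3·0·1 = 0
  -3*X*Z ↦ -3·3·1·0 = 0
  3*Y**2 ↦ 3·1·0·1 = 0
  2*Y*Z ↦ 2·1·0·0 = 0
  -3*Z**2 ↦ -3·1·1·0 = 0
Sum: F(3, 0, 0) = (-27) + (0) + (0) + (0) + (0) + (0) = -27.
Reducing mod 11: -27 ≡ 6 (mod 11).
Since F(a, b, c) ≡ 6 ≠ 0 (mod 11), P does NOT lie on the curve.


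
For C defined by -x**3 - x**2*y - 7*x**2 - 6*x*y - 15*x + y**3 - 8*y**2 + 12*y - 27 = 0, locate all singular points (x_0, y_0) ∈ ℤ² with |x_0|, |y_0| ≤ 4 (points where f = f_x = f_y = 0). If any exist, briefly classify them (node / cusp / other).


Singular points: {(-3, 3)}; classification: node.

Compute partial derivatives:
  f_x = -3*x**2 - 2*x*y - 14*x - 6*y - 15.
  f_y = -x**2 - 6*x + 3*y**2 - 16*y + 12.
Scan x_0 ∈ {−4, ..., 4}. For each x_0, f_y(x_0, y) is a polynomial in y; find its integer roots y ∈ {−4, ..., 4}, then test f_x and f at those candidates.
  x = -4: f_y(-4, y) = 3*y**2 - 16*y + 20; vanishes at y ∈ {2}. (-4, 2): f_x = -3 ≠ 0.
  x = -3: f_y(-3, y) = 3*y**2 - 16*y + 21; vanishes at y ∈ {3}. (-3, 3): f_x = 0, f = 0 — SINGULAR.
  x = -2: f_y(-2, y) = 3*y**2 - 16*y + 20; vanishes at y ∈ {2}. (-2, 2): f_x = -3 ≠ 0.
  x = -1: f_y(-1, y) = 3*y**2 - 16*y + 17; no integer root y with |y| ≤ 4.
  x = 0: f_y(0, y) = 3*y**2 - 16*y + 12; no integer root y with |y| ≤ 4.
  x = 1: f_y(1, y) = 3*y**2 - 16*y + 5; no integer root y with |y| ≤ 4.
  x = 2: f_y(2, y) = 3*y**2 - 16*y - 4; no integer root y with |y| ≤ 4.
  x = 3: f_y(3, y) = 3*y**2 - 16*y - 15; no integer root y with |y| ≤ 4.
  x = 4: f_y(4, y) = 3*y**2 - 16*y - 28; no integer root y with |y| ≤ 4.
Only singular point on the grid: (-3, 3).
Classify: substitute x = -3 + u, y = 3 + v and expand: f = -u**3 - u**2*v - u**2 + v**3 + v**2.
No constant or linear terms (consistent with a singular point). Quadratic part: -u**2 + v**2. Cubic part: -u**3 - u**2*v + v**3.
The quadratic part v**2 - u**2 = (v − u)(v + u) splits into two distinct linear factors, so there are two distinct tangent lines y − 3 = ±(x − -3) — this is a node (ordinary double point).
Classification: node.


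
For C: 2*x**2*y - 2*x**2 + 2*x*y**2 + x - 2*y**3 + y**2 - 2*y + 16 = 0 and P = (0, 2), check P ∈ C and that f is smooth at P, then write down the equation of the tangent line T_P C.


Tangent line at P: 9*x - 22*y + 44 = 0.

Step 1: f(0, 2) = 0, so P lies on C.
Step 2: partial derivatives
  f_x(x, y) = 4*x*y - 4*x + 2*y**2 + 1, f_y(x, y) = 2*x**2 + 4*x*y - 6*y**2 + 2*y - 2.
  f_x(P) = 9, f_y(P) = -22 (gradient nonzero, so P is smooth).
Step 3: tangent line at P: 9·(x − 0) + -22·(y − 2) = 0.
Expanding: 9*x - 22*y + 44 = 0.


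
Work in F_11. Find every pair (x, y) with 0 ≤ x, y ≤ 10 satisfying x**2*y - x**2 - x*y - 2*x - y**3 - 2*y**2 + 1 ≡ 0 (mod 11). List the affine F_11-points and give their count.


Affine F_11-points: {(0, 3), (0, 7), (0, 10), (2, 9), (3, 1), (5, 10), (7, 7), (8, 3), (9, 9)}; count = 9.

For each of the 121 pairs (x, y) ∈ F_11², evaluate f(x, y) mod 11. Record the zeros.
  x = 0: [0↦1, 1↦9, 2↦7, 3↦0, 4↦4, 5↦2, 6↦10, 7↦0, 8↦10, 9↦1, 10↦0]  zeros at y ∈ {3, 7, 10}
  x = 1: [0↦9, 1↦6, 2↦4, 3↦8, 4↦1, 5↦10, 6↦7, 7↦8, 8↦7, 9↦9, 10↦8]  zeros at y ∈ ∅
  x = 2: [0↦4, 1↦3, 2↦3, 3↦9, 4↦4, 5↦4, 6↦3, 7↦6, 8↦7, 9↦0, 10↦1]  zeros at y ∈ {9}
  x = 3: [0↦8, 1↦0, 2↦4, 3↦3, 4↦2, 5↦6, 6↦9, 7↦5, 8↦10, 9↦7, 10↦1]  zeros at y ∈ {1}
  x = 4: [0↦10, 1↦8, 2↦7, 3↦1, 4↦6, 5↦5, 6↦3, 7↦5, 8↦5, 9↦8, 10↦8]  zeros at y ∈ ∅
  x = 5: [0↦10, 1↦5, 2↦1, 3↦3, 4↦5, 5↦1, 6↦7, 7↦6, 8↦3, 9↦3, 10↦0]  zeros at y ∈ {10}
  x = 6: [0↦8, 1↦2, 2↦8, 3↦9, 4↦10, 5↦5, 6↦10, 7↦8, 8↦4, 9↦3, 10↦10]  zeros at y ∈ ∅
  x = 7: [0↦4, 1↦10, 2↦6, 3↦8, 4↦10, 5↦6, 6↦1, 7↦0, 8↦8, 9↦8, 10↦5]  zeros at y ∈ {7}
  x = 8: [0↦9, 1↦7, 2↦6, 3↦0, 4↦5, 5↦4, 6↦2, 7↦4, 8↦4, 9↦7, 10↦7]  zeros at y ∈ {3}
  x = 9: [0↦1, 1↦4, 2↦8, 3↦7, 4↦6, 5↦10, 6↦2, 7↦9, 8↦3, 9↦0, 10↦5]  zeros at y ∈ {9}
  x = 10: [0↦2, 1↦1, 2↦1, 3↦7, 4↦2, 5↦2, 6↦1, 7↦4, 8↦5, 9↦9, 10↦10]  zeros at y ∈ ∅
Collecting zeros: affine points = {(0, 3), (0, 7), (0, 10), (2, 9), (3, 1), (5, 10), (7, 7), (8, 3), (9, 9)}.
Total count |C(F_11)_aff| = 9.


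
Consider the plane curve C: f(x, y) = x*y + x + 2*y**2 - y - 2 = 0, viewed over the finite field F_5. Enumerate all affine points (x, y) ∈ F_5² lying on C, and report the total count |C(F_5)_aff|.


Affine F_5-points: {(2, 0), (2, 2), (3, 1), (3, 3)}; count = 4.

For each of the 25 pairs (x, y) ∈ F_5², evaluate f(x, y) mod 5. Record the zeros.
  x = 0: [0↦3, 1↦4, 2↦4, 3↦3, 4↦1]  zeros at y ∈ ∅
  x = 1: [0↦4, 1↦1, 2↦2, 3↦2, 4↦1]  zeros at y ∈ ∅
  x = 2: [0↦0, 1↦3, 2↦0, 3↦1, 4↦1]  zeros at y ∈ {0, 2}
  x = 3: [0↦1, 1↦0, 2↦3, 3↦0, 4↦1]  zeros at y ∈ {1, 3}
  x = 4: [0↦2, 1↦2, 2↦1, 3↦4, 4↦1]  zeros at y ∈ ∅
Collecting zeros: affine points = {(2, 0), (2, 2), (3, 1), (3, 3)}.
Total count |C(F_5)_aff| = 4.


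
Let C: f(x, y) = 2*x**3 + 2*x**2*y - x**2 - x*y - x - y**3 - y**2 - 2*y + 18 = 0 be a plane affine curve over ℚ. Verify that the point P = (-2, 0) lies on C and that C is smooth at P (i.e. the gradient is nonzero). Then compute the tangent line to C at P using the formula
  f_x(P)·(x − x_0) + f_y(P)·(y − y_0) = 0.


Tangent line at P: 27*x + 8*y + 54 = 0.

Step 1: f(-2, 0) = 0, so P lies on C.
Step 2: partial derivatives
  f_x(x, y) = 6*x**2 + 4*x*y - 2*x - y - 1, f_y(x, y) = 2*x**2 - x - 3*y**2 - 2*y - 2.
  f_x(P) = 27, f_y(P) = 8 (gradient nonzero, so P is smooth).
Step 3: tangent line at P: 27·(x − -2) + 8·(y − 0) = 0.
Expanding: 27*x + 8*y + 54 = 0.


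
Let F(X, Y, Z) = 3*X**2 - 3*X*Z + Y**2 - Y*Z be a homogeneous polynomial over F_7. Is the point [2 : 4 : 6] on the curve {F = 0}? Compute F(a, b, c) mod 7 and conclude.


F(2,4,6) ≡ 3 (mod 7); P is NOT on the curve.

Evaluate F(2, 4, 6) term-by-term (mod 7).
  3*X**2 ↦ 3·4·1·1 = 12
  -3*X*Z ↦ -3·2·1·6 = -36
  Y**2 ↦ 1·1·16·1 = 16
  -Y*Z ↦ -1·1·4·6 = -24
Sum: F(2, 4, 6) = (12) + (-36) + (16) + (-24) = -32.
Reducing mod 7: -32 ≡ 3 (mod 7).
Since F(a, b, c) ≡ 3 ≠ 0 (mod 7), P does NOT lie on the curve.


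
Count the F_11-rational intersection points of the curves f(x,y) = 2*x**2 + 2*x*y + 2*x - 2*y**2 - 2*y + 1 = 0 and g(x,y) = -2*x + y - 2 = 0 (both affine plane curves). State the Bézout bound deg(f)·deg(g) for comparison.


Common zeros: {(0, 2), (4, 10)}; count = 2; Bézout bound = 2.

deg(f) = 2, deg(g) = 1, so Bézout bound = 2.
Scan x ∈ F_11. For each x, list the y ∈ F_11 with f(x, y) ≡ 0 and those with g(x, y) ≡ 0 (mod 11); the common zeros in that column are the intersection.
  x = 0: f ≡ 0 at y ∈ {2, 8}; g ≡ 0 at y ∈ {2}; common: {2}.
  x = 1: f ≡ 0 at y ∈ ∅; g ≡ 0 at y ∈ {4}; common: ∅.
  x = 2: f ≡ 0 at y ∈ {4, 8}; g ≡ 0 at y ∈ {6}; common: ∅.
  x = 3: f ≡ 0 at y ∈ ∅; g ≡ 0 at y ∈ {8}; common: ∅.
  x = 4: f ≡ 0 at y ∈ {4, 10}; g ≡ 0 at y ∈ {10}; common: {10}.
  x = 5: f ≡ 0 at y ∈ ∅; g ≡ 0 at y ∈ {1}; common: ∅.
  x = 6: f ≡ 0 at y ∈ ∅; g ≡ 0 at y ∈ {3}; common: ∅.
  x = 7: f ≡ 0 at y ∈ {7, 10}; g ≡ 0 at y ∈ {5}; common: ∅.
  x = 8: f ≡ 0 at y ∈ {2, 5}; g ≡ 0 at y ∈ {7}; common: ∅.
  x = 9: f ≡ 0 at y ∈ ∅; g ≡ 0 at y ∈ {9}; common: ∅.
  x = 10: f ≡ 0 at y ∈ ∅; g ≡ 0 at y ∈ {0}; common: ∅.
Collecting: common zeros = {(0, 2), (4, 10)}, so the count is 2.
Comparison with the Bézout bound: 2 ≤ 2 = deg(f)·deg(g), as expected for curves with no common component (the bound is attained).


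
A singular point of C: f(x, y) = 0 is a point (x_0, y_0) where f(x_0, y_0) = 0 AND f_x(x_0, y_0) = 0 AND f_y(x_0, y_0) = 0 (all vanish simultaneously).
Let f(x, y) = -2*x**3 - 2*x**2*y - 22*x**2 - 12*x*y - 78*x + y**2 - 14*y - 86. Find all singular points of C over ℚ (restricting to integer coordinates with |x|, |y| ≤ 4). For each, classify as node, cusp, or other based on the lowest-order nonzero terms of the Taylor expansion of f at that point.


Singular points: {(-3, -2)}; classification: cusp.

Compute partial derivatives:
  f_x = -6*x**2 - 4*x*y - 44*x - 12*y - 78.
  f_y = -2*x**2 - 12*x + 2*y - 14.
Scan x_0 ∈ {−4, ..., 4}. For each x_0, f_y(x_0, y) is a polynomial in y; find its integer roots y ∈ {−4, ..., 4}, then test f_x and f at those candidates.
  x = -4: f_y(-4, y) = 2*y + 2; vanishes at y ∈ {-1}. (-4, -1): f_x = -2 ≠ 0.
  x = -3: f_y(-3, y) = 2*y + 4; vanishes at y ∈ {-2}. (-3, -2): f_x = 0, f = 0 — SINGULAR.
  x = -2: f_y(-2, y) = 2*y + 2; vanishes at y ∈ {-1}. (-2, -1): f_x = -10 ≠ 0.
  x = -1: f_y(-1, y) = 2*y - 4; vanishes at y ∈ {2}. (-1, 2): f_x = -56 ≠ 0.
  x = 0: f_y(0, y) = 2*y - 14; no integer root y with |y| ≤ 4.
  x = 1: f_y(1, y) = 2*y - 28; no integer root y with |y| ≤ 4.
  x = 2: f_y(2, y) = 2*y - 46; no integer root y with |y| ≤ 4.
  x = 3: f_y(3, y) = 2*y - 68; no integer root y with |y| ≤ 4.
  x = 4: f_y(4, y) = 2*y - 94; no integer root y with |y| ≤ 4.
Only singular point on the grid: (-3, -2).
Classify: substitute x = -3 + u, y = -2 + v and expand: f = -2*u**3 - 2*u**2*v + v**2.
No constant or linear terms (consistent with a singular point). Quadratic part: v**2. Cubic part: -2*u**3 - 2*u**2*v.
The quadratic part v**2 is a perfect square, so there is a single (double) tangent line v = 0, i.e. y = -2. Restricting the cubic part to that line (v = 0) leaves -2*u**3 ≠ 0, so f is not divisible by v and the branch is v² ≈ 2*u**3 to lowest order — this is a cusp.
Classification: cusp.


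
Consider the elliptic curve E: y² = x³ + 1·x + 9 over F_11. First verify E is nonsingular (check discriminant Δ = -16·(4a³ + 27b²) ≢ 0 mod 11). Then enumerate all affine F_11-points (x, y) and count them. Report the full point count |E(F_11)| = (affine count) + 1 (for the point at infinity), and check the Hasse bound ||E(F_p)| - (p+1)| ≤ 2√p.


Affine points = {(0, 3), (0, 8), (1, 0), (4, 0), (6, 0), (8, 1), (8, 10)}; affine count = 7; |E(F_11)| = 8.

Discriminant check: Δ ∝ 4a³ + 27b² = 4·1³ + 27·9² = 4·1 + 27·81 ≡ 2 (mod 11). Nonzero ⇒ E is nonsingular.
For each x ∈ F_11, compute rhs = x³ + 1·x + 9 mod 11, then count y ∈ F_11 with y² ≡ rhs.
  x = 0: rhs = 9, matching y values: 3, 8 (2 points).
  x = 1: rhs = 0, matching y values: 0 (1 points).
  x = 2: rhs = 8, matching y values: none (0 points).
  x = 3: rhs = 6, matching y values: none (0 points).
  x = 4: rhs = 0, matching y values: 0 (1 points).
  x = 5: rhs = 7, matching y values: none (0 points).
  x = 6: rhs = 0, matching y values: 0 (1 points).
  x = 7: rhs = 7, matching y values: none (0 points).
  x = 8: rhs = 1, matching y values: 1, 10 (2 points).
  x = 9: rhs = 10, matching y values: none (0 points).
  x = 10: rhs = 7, matching y values: none (0 points).
Total affine count: 7.
Full point count |E(F_11)| = 7 + 1 = 8.
Hasse bound: |8 − (11+1)| = |-4| = 4 ≤ 2√11 ≈ 6.6332 ✓.


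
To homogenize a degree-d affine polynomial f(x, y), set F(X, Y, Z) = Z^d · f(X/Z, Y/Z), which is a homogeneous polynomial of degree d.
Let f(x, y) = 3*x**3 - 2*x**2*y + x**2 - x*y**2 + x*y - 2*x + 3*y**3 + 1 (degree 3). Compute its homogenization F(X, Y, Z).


F(X, Y, Z) = 3*X**3 - 2*X**2*Y + X**2*Z - X*Y**2 + X*Y*Z - 2*X*Z**2 + 3*Y**3 + Z**3

deg(f) = 3.
Substitute x = X/Z, y = Y/Z into f, then multiply by Z^3.
  monomial 3·x^3·y^0 ↦ 3·X^3·Y^0·Z^0.
  monomial -2·x^2·y^1 ↦ -2·X^2·Y^1·Z^0.
  monomial 1·x^2·y^0 ↦ 1·X^2·Y^0·Z^1.
  monomial -1·x^1·y^2 ↦ -1·X^1·Y^2·Z^0.
  monomial 1·x^1·y^1 ↦ 1·X^1·Y^1·Z^1.
  monomial -2·x^1·y^0 ↦ -2·X^1·Y^0·Z^2.
  monomial 3·x^0·y^3 ↦ 3·X^0·Y^3·Z^0.
  monomial 1·x^0·y^0 ↦ 1·X^0·Y^0·Z^3.
Collecting: F(X, Y, Z) = 3*X**3 - 2*X**2*Y + X**2*Z - X*Y**2 + X*Y*Z - 2*X*Z**2 + 3*Y**3 + Z**3.


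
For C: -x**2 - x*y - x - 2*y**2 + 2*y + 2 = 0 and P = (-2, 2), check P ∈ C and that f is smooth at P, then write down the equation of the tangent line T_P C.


Tangent line at P: x - 4*y + 10 = 0.

Step 1: f(-2, 2) = 0, so P lies on C.
Step 2: partial derivatives
  f_x(x, y) = -2*x - y - 1, f_y(x, y) = -x - 4*y + 2.
  f_x(P) = 1, f_y(P) = -4 (gradient nonzero, so P is smooth).
Step 3: tangent line at P: 1·(x − -2) + -4·(y − 2) = 0.
Expanding: x - 4*y + 10 = 0.


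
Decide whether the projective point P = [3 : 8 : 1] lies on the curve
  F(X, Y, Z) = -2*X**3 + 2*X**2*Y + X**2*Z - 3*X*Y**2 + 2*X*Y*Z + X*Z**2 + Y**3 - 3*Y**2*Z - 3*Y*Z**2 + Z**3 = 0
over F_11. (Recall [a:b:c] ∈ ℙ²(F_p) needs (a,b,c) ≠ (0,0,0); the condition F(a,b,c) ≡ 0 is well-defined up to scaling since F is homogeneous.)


F(3,8,1) ≡ 3 (mod 11); P is NOT on the curve.

Evaluate F(3, 8, 1) term-by-term (mod 11).
  -2*X**3 ↦ -2·27·1·1 = -54
  2*X**2*Y ↦ 2·9·8·1 = 144
  X**2*Z ↦ 1·9·1·1 = 9
  -3*X*Y**2 ↦ -3·3·64·1 = -576
  2*X*Y*Z ↦ 2·3·8·1 = 48
  X*Z**2 ↦ 1·3·1·1 = 3
  Y**3 ↦ 1·1·512·1 = 512
  -3*Y**2*Z ↦ -3·1·64·1 = -192
  -3*Y*Z**2 ↦ -3·1·8·1 = -24
  Z**3 ↦ 1·1·1·1 = 1
Sum: F(3, 8, 1) = (-54) + (144) + (9) + (-576) + (48) + (3) + (512) + (-192) + (-24) + (1) = -129.
Reducing mod 11: -129 ≡ 3 (mod 11).
Since F(a, b, c) ≡ 3 ≠ 0 (mod 11), P does NOT lie on the curve.


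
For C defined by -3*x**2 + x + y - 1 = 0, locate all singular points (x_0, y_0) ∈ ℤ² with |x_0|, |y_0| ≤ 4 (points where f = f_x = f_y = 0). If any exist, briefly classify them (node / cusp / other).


No singular points in the scanned grid; C is smooth there.

Compute partial derivatives:
  f_x = 1 - 6*x.
  f_y = 1.
f_y = 1 is a nonzero constant, so f_y never vanishes: no point (x, y) can satisfy f = f_x = f_y = 0. In particular no (x, y) ∈ {−4, ..., 4}² is singular; the curve is smooth.


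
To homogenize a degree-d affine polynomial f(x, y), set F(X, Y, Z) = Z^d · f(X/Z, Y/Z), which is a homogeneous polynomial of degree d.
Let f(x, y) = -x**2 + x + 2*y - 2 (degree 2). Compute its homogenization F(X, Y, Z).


F(X, Y, Z) = -X**2 + X*Z + 2*Y*Z - 2*Z**2

deg(f) = 2.
Substitute x = X/Z, y = Y/Z into f, then multiply by Z^2.
  monomial -1·x^2·y^0 ↦ -1·X^2·Y^0·Z^0.
  monomial 1·x^1·y^0 ↦ 1·X^1·Y^0·Z^1.
  monomial 2·x^0·y^1 ↦ 2·X^0·Y^1·Z^1.
  monomial -2·x^0·y^0 ↦ -2·X^0·Y^0·Z^2.
Collecting: F(X, Y, Z) = -X**2 + X*Z + 2*Y*Z - 2*Z**2.


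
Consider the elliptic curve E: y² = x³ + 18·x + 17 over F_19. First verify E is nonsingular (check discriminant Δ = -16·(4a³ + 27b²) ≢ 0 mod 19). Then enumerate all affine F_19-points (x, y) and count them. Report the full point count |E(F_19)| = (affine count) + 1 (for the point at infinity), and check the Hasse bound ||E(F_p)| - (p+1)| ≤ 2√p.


Affine points = {(0, 6), (0, 13), (1, 6), (1, 13), (2, 2), (2, 17), (4, 1), (4, 18), (5, 2), (5, 17), (7, 7), (7, 12), (10, 0), (11, 8), (11, 11), (12, 2), (12, 17), (13, 4), (13, 15), (14, 7), (14, 12), (17, 7), (17, 12), (18, 6), (18, 13)}; affine count = 25; |E(F_19)| = 26.

Discriminant check: Δ ∝ 4a³ + 27b² = 4·18³ + 27·17² = 4·5832 + 27·289 ≡ 9 (mod 19). Nonzero ⇒ E is nonsingular.
For each x ∈ F_19, compute rhs = x³ + 18·x + 17 mod 19, then count y ∈ F_19 with y² ≡ rhs.
  x = 0: rhs = 17, matching y values: 6, 13 (2 points).
  x = 1: rhs = 17, matching y values: 6, 13 (2 points).
  x = 2: rhs = 4, matching y values: 2, 17 (2 points).
  x = 3: rhs = 3, matching y values: none (0 points).
  x = 4: rhs = 1, matching y values: 1, 18 (2 points).
  x = 5: rhs = 4, matching y values: 2, 17 (2 points).
  x = 6: rhs = 18, matching y values: none (0 points).
  x = 7: rhs = 11, matching y values: 7, 12 (2 points).
  x = 8: rhs = 8, matching y values: none (0 points).
  x = 9: rhs = 15, matching y values: none (0 points).
  x = 10: rhs = 0, matching y values: 0 (1 points).
  x = 11: rhs = 7, matching y values: 8, 11 (2 points).
  x = 12: rhs = 4, matching y values: 2, 17 (2 points).
  x = 13: rhs = 16, matching y values: 4, 15 (2 points).
  x = 14: rhs = 11, matching y values: 7, 12 (2 points).
  x = 15: rhs = 14, matching y values: none (0 points).
  x = 16: rhs = 12, matching y values: none (0 points).
  x = 17: rhs = 11, matching y values: 7, 12 (2 points).
  x = 18: rhs = 17, matching y values: 6, 13 (2 points).
Total affine count: 25.
Full point count |E(F_19)| = 25 + 1 = 26.
Hasse bound: |26 − (19+1)| = |6| = 6 ≤ 2√19 ≈ 8.7178 ✓.


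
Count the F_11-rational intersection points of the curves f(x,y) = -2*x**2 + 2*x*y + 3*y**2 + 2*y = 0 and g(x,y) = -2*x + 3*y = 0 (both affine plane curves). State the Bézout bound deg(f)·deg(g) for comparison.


Common zeros: {(0, 0), (9, 6)}; count = 2; Bézout bound = 2.

deg(f) = 2, deg(g) = 1, so Bézout bound = 2.
Scan x ∈ F_11. For each x, list the y ∈ F_11 with f(x, y) ≡ 0 and those with g(x, y) ≡ 0 (mod 11); the common zeros in that column are the intersection.
  x = 0: f ≡ 0 at y ∈ {0, 3}; g ≡ 0 at y ∈ {0}; common: {0}.
  x = 1: f ≡ 0 at y ∈ ∅; g ≡ 0 at y ∈ {8}; common: ∅.
  x = 2: f ≡ 0 at y ∈ {10}; g ≡ 0 at y ∈ {5}; common: ∅.
  x = 3: f ≡ 0 at y ∈ {3, 9}; g ≡ 0 at y ∈ {2}; common: ∅.
  x = 4: f ≡ 0 at y ∈ {2}; g ≡ 0 at y ∈ {10}; common: ∅.
  x = 5: f ≡ 0 at y ∈ ∅; g ≡ 0 at y ∈ {7}; common: ∅.
  x = 6: f ≡ 0 at y ∈ {1, 9}; g ≡ 0 at y ∈ {4}; common: ∅.
  x = 7: f ≡ 0 at y ∈ ∅; g ≡ 0 at y ∈ {1}; common: ∅.
  x = 8: f ≡ 0 at y ∈ {6, 10}; g ≡ 0 at y ∈ {9}; common: ∅.
  x = 9: f ≡ 0 at y ∈ {2, 6}; g ≡ 0 at y ∈ {6}; common: {6}.
  x = 10: f ≡ 0 at y ∈ ∅; g ≡ 0 at y ∈ {3}; common: ∅.
Collecting: common zeros = {(0, 0), (9, 6)}, so the count is 2.
Comparison with the Bézout bound: 2 ≤ 2 = deg(f)·deg(g), as expected for curves with no common component (the bound is attained).


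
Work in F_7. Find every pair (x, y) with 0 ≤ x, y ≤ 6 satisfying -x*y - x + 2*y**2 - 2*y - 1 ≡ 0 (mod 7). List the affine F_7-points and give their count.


Affine F_7-points: {(1, 2), (1, 3), (3, 1), (3, 5), (6, 0), (6, 4)}; count = 6.

For each of the 49 pairs (x, y) ∈ F_7², evaluate f(x, y) mod 7. Record the zeros.
  x = 0: [0↦6, 1↦6, 2↦3, 3↦4, 4↦2, 5↦4, 6↦3]  zeros at y ∈ ∅
  x = 1: [0↦5, 1↦4, 2↦0, 3↦0, 4↦4, 5↦5, 6↦3]  zeros at y ∈ {2, 3}
  x = 2: [0↦4, 1↦2, 2↦4, 3↦3, 4↦6, 5↦6, 6↦3]  zeros at y ∈ ∅
  x = 3: [0↦3, 1↦0, 2↦1, 3↦6, 4↦1, 5↦0, 6↦3]  zeros at y ∈ {1, 5}
  x = 4: [0↦2, 1↦5, 2↦5, 3↦2, 4↦3, 5↦1, 6↦3]  zeros at y ∈ ∅
  x = 5: [0↦1, 1↦3, 2↦2, 3↦5, 4↦5, 5↦2, 6↦3]  zeros at y ∈ ∅
  x = 6: [0↦0, 1↦1, 2↦6, 3↦1, 4↦0, 5↦3, 6↦3]  zeros at y ∈ {0, 4}
Collecting zeros: affine points = {(1, 2), (1, 3), (3, 1), (3, 5), (6, 0), (6, 4)}.
Total count |C(F_7)_aff| = 6.


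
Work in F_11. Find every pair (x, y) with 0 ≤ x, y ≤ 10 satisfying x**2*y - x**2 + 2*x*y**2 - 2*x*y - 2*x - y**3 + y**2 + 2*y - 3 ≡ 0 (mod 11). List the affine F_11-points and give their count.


Affine F_11-points: {(1, 2), (2, 0), (2, 8), (3, 3), (5, 1), (7, 0), (8, 2), (9, 8)}; count = 8.

For each of the 121 pairs (x, y) ∈ F_11², evaluate f(x, y) mod 11. Record the zeros.
  x = 0: [0↦8, 1↦10, 2↦8, 3↦7, 4↦1, 5↦6, 6↦5, 7↦3, 8↦5, 9↦5, 10↦8]  zeros at y ∈ ∅
  x = 1: [0↦5, 1↦8, 2↦0, 3↦8, 4↦4, 5↦4, 6↦2, 7↦3, 8↦1, 9↦1, 10↦8]  zeros at y ∈ {2}
  x = 2: [0↦0, 1↦6, 2↦5, 3↦2, 4↦2, 5↦10, 6↦9, 7↦4, 8↦0, 9↦2, 10↦4]  zeros at y ∈ {0, 8}
  x = 3: [0↦4, 1↦4, 2↦1, 3↦0, 4↦6, 5↦2, 6↦4, 7↦6, 8↦2, 9↦8, 10↦7]  zeros at y ∈ {3}
  x = 4: [0↦6, 1↦2, 2↦10, 3↦2, 4↦5, 5↦2, 6↦9, 7↦9, 8↦7, 9↦8, 10↦6]  zeros at y ∈ ∅
  x = 5: [0↦6, 1↦0, 2↦10, 3↦8, 4↦10, 5↦10, 6↦2, 7↦2, 8↦4, 9↦2, 10↦1]  zeros at y ∈ {1}
  x = 6: [0↦4, 1↦9, 2↦1, 3↦7, 4↦10, 5↦4, 6↦5, 7↦7, 8↦4, 9↦1, 10↦3]  zeros at y ∈ ∅
  x = 7: [0↦0, 1↦7, 2↦5, 3↦10, 4↦5, 5↦6, 6↦7, 7↦2, 8↦7, 9↦5, 10↦1]  zeros at y ∈ {0}
  x = 8: [0↦5, 1↦5, 2↦0, 3↦6, 4↦6, 5↦5, 6↦8, 7↦9, 8↦2, 9↦3, 10↦6]  zeros at y ∈ {2}
  x = 9: [0↦8, 1↦3, 2↦8, 3↦6, 4↦2, 5↦1, 6↦8, 7↦6, 8↦0, 9↦6, 10↦7]  zeros at y ∈ {8}
  x = 10: [0↦9, 1↦1, 2↦7, 3↦10, 4↦4, 5↦5, 6↦7, 7↦4, 8↦1, 9↦3, 10↦4]  zeros at y ∈ ∅
Collecting zeros: affine points = {(1, 2), (2, 0), (2, 8), (3, 3), (5, 1), (7, 0), (8, 2), (9, 8)}.
Total count |C(F_11)_aff| = 8.


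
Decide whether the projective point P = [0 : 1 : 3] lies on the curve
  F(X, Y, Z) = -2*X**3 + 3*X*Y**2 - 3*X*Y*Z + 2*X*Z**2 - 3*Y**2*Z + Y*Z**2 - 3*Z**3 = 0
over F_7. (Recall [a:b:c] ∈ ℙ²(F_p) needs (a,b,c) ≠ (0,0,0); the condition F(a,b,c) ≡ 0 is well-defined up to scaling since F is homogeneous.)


F(0,1,3) ≡ 3 (mod 7); P is NOT on the curve.

Evaluate F(0, 1, 3) term-by-term (mod 7).
  -2*X**3 ↦ -2·0·1·1 = 0
  3*X*Y**2 ↦ 3·0·1·1 = 0
  -3*X*Y*Z ↦ -3·0·1·3 = 0
  2*X*Z**2 ↦ 2·0·1·9 = 0
  -3*Y**2*Z ↦ -3·1·1·3 = -9
  Y*Z**2 ↦ 1·1·1·9 = 9
  -3*Z**3 ↦ -3·1·1·27 = -81
Sum: F(0, 1, 3) = (0) + (0) + (0) + (0) + (-9) + (9) + (-81) = -81.
Reducing mod 7: -81 ≡ 3 (mod 7).
Since F(a, b, c) ≡ 3 ≠ 0 (mod 7), P does NOT lie on the curve.


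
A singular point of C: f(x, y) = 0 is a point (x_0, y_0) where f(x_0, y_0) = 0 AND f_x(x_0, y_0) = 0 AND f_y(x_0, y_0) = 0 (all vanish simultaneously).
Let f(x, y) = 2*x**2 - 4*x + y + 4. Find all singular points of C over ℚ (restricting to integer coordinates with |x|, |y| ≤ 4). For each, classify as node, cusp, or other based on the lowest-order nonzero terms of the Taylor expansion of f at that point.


No singular points in the scanned grid; C is smooth there.

Compute partial derivatives:
  f_x = 4*x - 4.
  f_y = 1.
f_y = 1 is a nonzero constant, so f_y never vanishes: no point (x, y) can satisfy f = f_x = f_y = 0. In particular no (x, y) ∈ {−4, ..., 4}² is singular; the curve is smooth.


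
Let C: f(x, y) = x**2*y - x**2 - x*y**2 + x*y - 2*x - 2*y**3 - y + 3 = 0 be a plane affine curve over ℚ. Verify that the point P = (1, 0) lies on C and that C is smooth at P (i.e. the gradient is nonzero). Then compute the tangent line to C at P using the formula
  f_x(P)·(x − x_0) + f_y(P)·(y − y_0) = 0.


Tangent line at P: -4*x + y + 4 = 0.

Step 1: f(1, 0) = 0, so P lies on C.
Step 2: partial derivatives
  f_x(x, y) = 2*x*y - 2*x - y**2 + y - 2, f_y(x, y) = x**2 - 2*x*y + x - 6*y**2 - 1.
  f_x(P) = -4, f_y(P) = 1 (gradient nonzero, so P is smooth).
Step 3: tangent line at P: -4·(x − 1) + 1·(y − 0) = 0.
Expanding: -4*x + y + 4 = 0.


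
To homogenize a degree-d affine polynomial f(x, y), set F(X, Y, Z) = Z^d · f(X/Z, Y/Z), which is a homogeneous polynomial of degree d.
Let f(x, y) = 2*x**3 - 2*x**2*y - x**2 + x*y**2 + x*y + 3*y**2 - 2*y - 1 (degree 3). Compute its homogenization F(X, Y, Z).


F(X, Y, Z) = 2*X**3 - 2*X**2*Y - X**2*Z + X*Y**2 + X*Y*Z + 3*Y**2*Z - 2*Y*Z**2 - Z**3

deg(f) = 3.
Substitute x = X/Z, y = Y/Z into f, then multiply by Z^3.
  monomial 2·x^3·y^0 ↦ 2·X^3·Y^0·Z^0.
  monomial -2·x^2·y^1 ↦ -2·X^2·Y^1·Z^0.
  monomial -1·x^2·y^0 ↦ -1·X^2·Y^0·Z^1.
  monomial 1·x^1·y^2 ↦ 1·X^1·Y^2·Z^0.
  monomial 1·x^1·y^1 ↦ 1·X^1·Y^1·Z^1.
  monomial 3·x^0·y^2 ↦ 3·X^0·Y^2·Z^1.
  monomial -2·x^0·y^1 ↦ -2·X^0·Y^1·Z^2.
  monomial -1·x^0·y^0 ↦ -1·X^0·Y^0·Z^3.
Collecting: F(X, Y, Z) = 2*X**3 - 2*X**2*Y - X**2*Z + X*Y**2 + X*Y*Z + 3*Y**2*Z - 2*Y*Z**2 - Z**3.


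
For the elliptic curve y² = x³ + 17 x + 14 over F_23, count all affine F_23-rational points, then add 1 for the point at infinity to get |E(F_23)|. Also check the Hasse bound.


Affine points = {(1, 3), (1, 20), (3, 0), (4, 10), (4, 13), (7, 4), (7, 19), (8, 8), (8, 15), (14, 11), (14, 12), (16, 9), (16, 14), (17, 8), (17, 15), (21, 8), (21, 15)}; affine count = 17; |E(F_23)| = 18.

Discriminant check: Δ ∝ 4a³ + 27b² = 4·17³ + 27·14² = 4·4913 + 27·196 ≡ 12 (mod 23). Nonzero ⇒ E is nonsingular.
For each x ∈ F_23, compute rhs = x³ + 17·x + 14 mod 23, then count y ∈ F_23 with y² ≡ rhs.
  x = 0: rhs = 14, matching y values: none (0 points).
  x = 1: rhs = 9, matching y values: 3, 20 (2 points).
  x = 2: rhs = 10, matching y values: none (0 points).
  x = 3: rhs = 0, matching y values: 0 (1 points).
  x = 4: rhs = 8, matching y values: 10, 13 (2 points).
  x = 5: rhs = 17, matching y values: none (0 points).
  x = 6: rhs = 10, matching y values: none (0 points).
  x = 7: rhs = 16, matching y values: 4, 19 (2 points).
  x = 8: rhs = 18, matching y values: 8, 15 (2 points).
  x = 9: rhs = 22, matching y values: none (0 points).
  x = 10: rhs = 11, matching y values: none (0 points).
  x = 11: rhs = 14, matching y values: none (0 points).
  x = 12: rhs = 14, matching y values: none (0 points).
  x = 13: rhs = 17, matching y values: none (0 points).
  x = 14: rhs = 6, matching y values: 11, 12 (2 points).
  x = 15: rhs = 10, matching y values: none (0 points).
  x = 16: rhs = 12, matching y values: 9, 14 (2 points).
  x = 17: rhs = 18, matching y values: 8, 15 (2 points).
  x = 18: rhs = 11, matching y values: none (0 points).
  x = 19: rhs = 20, matching y values: none (0 points).
  x = 20: rhs = 5, matching y values: none (0 points).
  x = 21: rhs = 18, matching y values: 8, 15 (2 points).
  x = 22: rhs = 19, matching y values: none (0 points).
Total affine count: 17.
Full point count |E(F_23)| = 17 + 1 = 18.
Hasse bound: |18 − (23+1)| = |-6| = 6 ≤ 2√23 ≈ 9.5917 ✓.


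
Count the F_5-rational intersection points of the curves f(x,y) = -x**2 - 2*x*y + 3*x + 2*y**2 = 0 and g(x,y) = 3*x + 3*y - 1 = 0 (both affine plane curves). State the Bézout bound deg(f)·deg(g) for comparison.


Common zeros: {(4, 3)}; count = 1; Bézout bound = 2.

deg(f) = 2, deg(g) = 1, so Bézout bound = 2.
Scan x ∈ F_5. For each x, list the y ∈ F_5 with f(x, y) ≡ 0 and those with g(x, y) ≡ 0 (mod 5); the common zeros in that column are the intersection.
  x = 0: f ≡ 0 at y ∈ {0}; g ≡ 0 at y ∈ {2}; common: ∅.
  x = 1: f ≡ 0 at y ∈ ∅; g ≡ 0 at y ∈ {1}; common: ∅.
  x = 2: f ≡ 0 at y ∈ {1}; g ≡ 0 at y ∈ {0}; common: ∅.
  x = 3: f ≡ 0 at y ∈ {0, 3}; g ≡ 0 at y ∈ {4}; common: ∅.
  x = 4: f ≡ 0 at y ∈ {1, 3}; g ≡ 0 at y ∈ {3}; common: {3}.
Collecting: common zeros = {(4, 3)}, so the count is 1.
Comparison with the Bézout bound: 1 ≤ 2 = deg(f)·deg(g), as expected for curves with no common component (the affine F_5-count falls short of the bound because intersections may lie at infinity, over extension fields, or carry multiplicity).


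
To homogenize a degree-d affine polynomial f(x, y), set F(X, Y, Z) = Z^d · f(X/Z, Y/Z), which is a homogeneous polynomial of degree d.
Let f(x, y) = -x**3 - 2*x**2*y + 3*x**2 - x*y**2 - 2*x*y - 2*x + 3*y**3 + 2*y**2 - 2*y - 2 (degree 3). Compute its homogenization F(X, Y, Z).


F(X, Y, Z) = -X**3 - 2*X**2*Y + 3*X**2*Z - X*Y**2 - 2*X*Y*Z - 2*X*Z**2 + 3*Y**3 + 2*Y**2*Z - 2*Y*Z**2 - 2*Z**3

deg(f) = 3.
Substitute x = X/Z, y = Y/Z into f, then multiply by Z^3.
  monomial -1·x^3·y^0 ↦ -1·X^3·Y^0·Z^0.
  monomial -2·x^2·y^1 ↦ -2·X^2·Y^1·Z^0.
  monomial 3·x^2·y^0 ↦ 3·X^2·Y^0·Z^1.
  monomial -1·x^1·y^2 ↦ -1·X^1·Y^2·Z^0.
  monomial -2·x^1·y^1 ↦ -2·X^1·Y^1·Z^1.
  monomial -2·x^1·y^0 ↦ -2·X^1·Y^0·Z^2.
  monomial 3·x^0·y^3 ↦ 3·X^0·Y^3·Z^0.
  monomial 2·x^0·y^2 ↦ 2·X^0·Y^2·Z^1.
  monomial -2·x^0·y^1 ↦ -2·X^0·Y^1·Z^2.
  monomial -2·x^0·y^0 ↦ -2·X^0·Y^0·Z^3.
Collecting: F(X, Y, Z) = -X**3 - 2*X**2*Y + 3*X**2*Z - X*Y**2 - 2*X*Y*Z - 2*X*Z**2 + 3*Y**3 + 2*Y**2*Z - 2*Y*Z**2 - 2*Z**3.


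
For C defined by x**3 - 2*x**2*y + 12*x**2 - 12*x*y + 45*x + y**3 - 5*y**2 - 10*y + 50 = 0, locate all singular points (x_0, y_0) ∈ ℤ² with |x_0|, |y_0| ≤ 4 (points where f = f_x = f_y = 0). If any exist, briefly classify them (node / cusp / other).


Singular points: {(-3, 2)}; classification: node.

Compute partial derivatives:
  f_x = 3*x**2 - 4*x*y + 24*x - 12*y + 45.
  f_y = -2*x**2 - 12*x + 3*y**2 - 10*y - 10.
Scan x_0 ∈ {−4, ..., 4}. For each x_0, f_y(x_0, y) is a polynomial in y; find its integer roots y ∈ {−4, ..., 4}, then test f_x and f at those candidates.
  x = -4: f_y(-4, y) = 3*y**2 - 10*y + 6; no integer root y with |y| ≤ 4.
  x = -3: f_y(-3, y) = 3*y**2 - 10*y + 8; vanishes at y ∈ {2}. (-3, 2): f_x = 0, f = 0 — SINGULAR.
  x = -2: f_y(-2, y) = 3*y**2 - 10*y + 6; no integer root y with |y| ≤ 4.
  x = -1: f_y(-1, y) = 3*y**2 - 10*y; vanishes at y ∈ {0}. (-1, 0): f_x = 24 ≠ 0.
  x = 0: f_y(0, y) = 3*y**2 - 10*y - 10; no integer root y with |y| ≤ 4.
  x = 1: f_y(1, y) = 3*y**2 - 10*y - 24; no integer root y with |y| ≤ 4.
  x = 2: f_y(2, y) = 3*y**2 - 10*y - 42; no integer root y with |y| ≤ 4.
  x = 3: f_y(3, y) = 3*y**2 - 10*y - 64; no integer root y with |y| ≤ 4.
  x = 4: f_y(4, y) = 3*y**2 - 10*y - 90; no integer root y with |y| ≤ 4.
Only singular point on the grid: (-3, 2).
Classify: substitute x = -3 + u, y = 2 + v and expand: f = u**3 - 2*u**2*v - u**2 + v**3 + v**2.
No constant or linear terms (consistent with a singular point). Quadratic part: -u**2 + v**2. Cubic part: u**3 - 2*u**2*v + v**3.
The quadratic part v**2 - u**2 = (v − u)(v + u) splits into two distinct linear factors, so there are two distinct tangent lines y − 2 = ±(x − -3) — this is a node (ordinary double point).
Classification: node.


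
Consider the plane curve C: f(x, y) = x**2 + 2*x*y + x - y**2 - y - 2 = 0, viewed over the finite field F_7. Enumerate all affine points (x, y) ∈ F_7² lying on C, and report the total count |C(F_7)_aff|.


Affine F_7-points: {(0, 3), (1, 0), (1, 1), (2, 4), (2, 6), (3, 1), (3, 4), (4, 2), (4, 5), (5, 0), (5, 2), (6, 5), (6, 6)}; count = 13.

For each of the 49 pairs (x, y) ∈ F_7², evaluate f(x, y) mod 7. Record the zeros.
  x = 0: [0↦5, 1↦3, 2↦6, 3↦0, 4↦6, 5↦3, 6↦5]  zeros at y ∈ {3}
  x = 1: [0↦0, 1↦0, 2↦5, 3↦1, 4↦2, 5↦1, 6↦5]  zeros at y ∈ {0, 1}
  x = 2: [0↦4, 1↦6, 2↦6, 3↦4, 4↦0, 5↦1, 6↦0]  zeros at y ∈ {4, 6}
  x = 3: [0↦3, 1↦0, 2↦2, 3↦2, 4↦0, 5↦3, 6↦4]  zeros at y ∈ {1, 4}
  x = 4: [0↦4, 1↦3, 2↦0, 3↦2, 4↦2, 5↦0, 6↦3]  zeros at y ∈ {2, 5}
  x = 5: [0↦0, 1↦1, 2↦0, 3↦4, 4↦6, 5↦6, 6↦4]  zeros at y ∈ {0, 2}
  x = 6: [0↦5, 1↦1, 2↦2, 3↦1, 4↦5, 5↦0, 6↦0]  zeros at y ∈ {5, 6}
Collecting zeros: affine points = {(0, 3), (1, 0), (1, 1), (2, 4), (2, 6), (3, 1), (3, 4), (4, 2), (4, 5), (5, 0), (5, 2), (6, 5), (6, 6)}.
Total count |C(F_7)_aff| = 13.
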